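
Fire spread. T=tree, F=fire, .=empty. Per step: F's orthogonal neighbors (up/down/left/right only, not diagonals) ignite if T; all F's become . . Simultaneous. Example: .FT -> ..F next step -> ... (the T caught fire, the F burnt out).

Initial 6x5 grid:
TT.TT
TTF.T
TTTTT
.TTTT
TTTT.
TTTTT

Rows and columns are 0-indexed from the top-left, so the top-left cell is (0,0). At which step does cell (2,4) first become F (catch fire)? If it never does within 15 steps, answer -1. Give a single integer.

Step 1: cell (2,4)='T' (+2 fires, +1 burnt)
Step 2: cell (2,4)='T' (+5 fires, +2 burnt)
Step 3: cell (2,4)='F' (+6 fires, +5 burnt)
  -> target ignites at step 3
Step 4: cell (2,4)='.' (+5 fires, +6 burnt)
Step 5: cell (2,4)='.' (+4 fires, +5 burnt)
Step 6: cell (2,4)='.' (+3 fires, +4 burnt)
Step 7: cell (2,4)='.' (+0 fires, +3 burnt)
  fire out at step 7

3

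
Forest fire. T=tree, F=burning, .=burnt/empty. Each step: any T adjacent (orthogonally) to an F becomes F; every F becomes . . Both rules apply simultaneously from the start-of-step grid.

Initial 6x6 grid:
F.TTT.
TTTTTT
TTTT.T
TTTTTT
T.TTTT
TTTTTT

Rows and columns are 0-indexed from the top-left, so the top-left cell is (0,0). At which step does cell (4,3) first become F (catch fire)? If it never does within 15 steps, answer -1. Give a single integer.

Step 1: cell (4,3)='T' (+1 fires, +1 burnt)
Step 2: cell (4,3)='T' (+2 fires, +1 burnt)
Step 3: cell (4,3)='T' (+3 fires, +2 burnt)
Step 4: cell (4,3)='T' (+5 fires, +3 burnt)
Step 5: cell (4,3)='T' (+5 fires, +5 burnt)
Step 6: cell (4,3)='T' (+5 fires, +5 burnt)
Step 7: cell (4,3)='F' (+4 fires, +5 burnt)
  -> target ignites at step 7
Step 8: cell (4,3)='.' (+3 fires, +4 burnt)
Step 9: cell (4,3)='.' (+2 fires, +3 burnt)
Step 10: cell (4,3)='.' (+1 fires, +2 burnt)
Step 11: cell (4,3)='.' (+0 fires, +1 burnt)
  fire out at step 11

7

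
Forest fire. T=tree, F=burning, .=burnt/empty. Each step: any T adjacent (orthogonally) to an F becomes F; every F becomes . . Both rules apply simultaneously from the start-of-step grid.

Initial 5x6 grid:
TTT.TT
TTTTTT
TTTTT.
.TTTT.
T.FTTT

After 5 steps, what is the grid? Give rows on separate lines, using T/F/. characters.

Step 1: 2 trees catch fire, 1 burn out
  TTT.TT
  TTTTTT
  TTTTT.
  .TFTT.
  T..FTT
Step 2: 4 trees catch fire, 2 burn out
  TTT.TT
  TTTTTT
  TTFTT.
  .F.FT.
  T...FT
Step 3: 5 trees catch fire, 4 burn out
  TTT.TT
  TTFTTT
  TF.FT.
  ....F.
  T....F
Step 4: 5 trees catch fire, 5 burn out
  TTF.TT
  TF.FTT
  F...F.
  ......
  T.....
Step 5: 3 trees catch fire, 5 burn out
  TF..TT
  F...FT
  ......
  ......
  T.....

TF..TT
F...FT
......
......
T.....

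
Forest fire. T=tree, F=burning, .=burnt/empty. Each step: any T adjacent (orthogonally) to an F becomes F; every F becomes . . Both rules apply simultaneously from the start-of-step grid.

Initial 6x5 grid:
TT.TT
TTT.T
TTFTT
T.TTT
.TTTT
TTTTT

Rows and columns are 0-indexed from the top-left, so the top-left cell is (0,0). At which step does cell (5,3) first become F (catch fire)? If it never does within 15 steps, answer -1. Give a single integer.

Step 1: cell (5,3)='T' (+4 fires, +1 burnt)
Step 2: cell (5,3)='T' (+5 fires, +4 burnt)
Step 3: cell (5,3)='T' (+8 fires, +5 burnt)
Step 4: cell (5,3)='F' (+5 fires, +8 burnt)
  -> target ignites at step 4
Step 5: cell (5,3)='.' (+3 fires, +5 burnt)
Step 6: cell (5,3)='.' (+0 fires, +3 burnt)
  fire out at step 6

4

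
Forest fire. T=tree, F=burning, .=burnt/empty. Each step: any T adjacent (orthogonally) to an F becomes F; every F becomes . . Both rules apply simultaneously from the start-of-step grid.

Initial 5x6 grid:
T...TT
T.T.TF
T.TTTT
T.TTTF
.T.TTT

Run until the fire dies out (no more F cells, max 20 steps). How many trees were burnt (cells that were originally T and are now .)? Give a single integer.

Answer: 14

Derivation:
Step 1: +5 fires, +2 burnt (F count now 5)
Step 2: +4 fires, +5 burnt (F count now 4)
Step 3: +3 fires, +4 burnt (F count now 3)
Step 4: +1 fires, +3 burnt (F count now 1)
Step 5: +1 fires, +1 burnt (F count now 1)
Step 6: +0 fires, +1 burnt (F count now 0)
Fire out after step 6
Initially T: 19, now '.': 25
Total burnt (originally-T cells now '.'): 14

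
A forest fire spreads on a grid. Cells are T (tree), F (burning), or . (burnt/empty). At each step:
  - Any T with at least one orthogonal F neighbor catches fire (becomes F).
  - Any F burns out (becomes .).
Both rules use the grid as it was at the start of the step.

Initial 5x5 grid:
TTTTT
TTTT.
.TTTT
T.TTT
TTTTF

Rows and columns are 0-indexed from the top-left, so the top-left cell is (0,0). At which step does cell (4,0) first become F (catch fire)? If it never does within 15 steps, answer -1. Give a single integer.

Step 1: cell (4,0)='T' (+2 fires, +1 burnt)
Step 2: cell (4,0)='T' (+3 fires, +2 burnt)
Step 3: cell (4,0)='T' (+3 fires, +3 burnt)
Step 4: cell (4,0)='F' (+3 fires, +3 burnt)
  -> target ignites at step 4
Step 5: cell (4,0)='.' (+4 fires, +3 burnt)
Step 6: cell (4,0)='.' (+3 fires, +4 burnt)
Step 7: cell (4,0)='.' (+2 fires, +3 burnt)
Step 8: cell (4,0)='.' (+1 fires, +2 burnt)
Step 9: cell (4,0)='.' (+0 fires, +1 burnt)
  fire out at step 9

4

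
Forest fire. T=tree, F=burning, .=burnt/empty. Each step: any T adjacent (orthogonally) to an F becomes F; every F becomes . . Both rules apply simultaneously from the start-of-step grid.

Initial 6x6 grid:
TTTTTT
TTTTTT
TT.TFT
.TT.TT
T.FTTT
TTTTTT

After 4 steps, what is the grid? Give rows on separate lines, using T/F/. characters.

Step 1: 7 trees catch fire, 2 burn out
  TTTTTT
  TTTTFT
  TT.F.F
  .TF.FT
  T..FTT
  TTFTTT
Step 2: 8 trees catch fire, 7 burn out
  TTTTFT
  TTTF.F
  TT....
  .F...F
  T...FT
  TF.FTT
Step 3: 7 trees catch fire, 8 burn out
  TTTF.F
  TTF...
  TF....
  ......
  T....F
  F...FT
Step 4: 5 trees catch fire, 7 burn out
  TTF...
  TF....
  F.....
  ......
  F.....
  .....F

TTF...
TF....
F.....
......
F.....
.....F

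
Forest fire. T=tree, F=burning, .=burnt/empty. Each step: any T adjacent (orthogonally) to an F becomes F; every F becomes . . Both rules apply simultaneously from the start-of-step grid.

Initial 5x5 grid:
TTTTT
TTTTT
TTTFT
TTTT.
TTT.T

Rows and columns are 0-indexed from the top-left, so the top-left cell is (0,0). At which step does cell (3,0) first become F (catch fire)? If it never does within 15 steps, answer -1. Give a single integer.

Step 1: cell (3,0)='T' (+4 fires, +1 burnt)
Step 2: cell (3,0)='T' (+5 fires, +4 burnt)
Step 3: cell (3,0)='T' (+6 fires, +5 burnt)
Step 4: cell (3,0)='F' (+4 fires, +6 burnt)
  -> target ignites at step 4
Step 5: cell (3,0)='.' (+2 fires, +4 burnt)
Step 6: cell (3,0)='.' (+0 fires, +2 burnt)
  fire out at step 6

4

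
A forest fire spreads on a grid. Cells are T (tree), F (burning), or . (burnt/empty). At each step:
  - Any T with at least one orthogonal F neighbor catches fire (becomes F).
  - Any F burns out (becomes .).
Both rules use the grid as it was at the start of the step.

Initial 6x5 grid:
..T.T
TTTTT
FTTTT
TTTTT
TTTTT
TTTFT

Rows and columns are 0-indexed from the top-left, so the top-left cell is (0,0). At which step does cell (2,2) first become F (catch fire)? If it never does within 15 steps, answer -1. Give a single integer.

Step 1: cell (2,2)='T' (+6 fires, +2 burnt)
Step 2: cell (2,2)='F' (+8 fires, +6 burnt)
  -> target ignites at step 2
Step 3: cell (2,2)='.' (+6 fires, +8 burnt)
Step 4: cell (2,2)='.' (+3 fires, +6 burnt)
Step 5: cell (2,2)='.' (+1 fires, +3 burnt)
Step 6: cell (2,2)='.' (+1 fires, +1 burnt)
Step 7: cell (2,2)='.' (+0 fires, +1 burnt)
  fire out at step 7

2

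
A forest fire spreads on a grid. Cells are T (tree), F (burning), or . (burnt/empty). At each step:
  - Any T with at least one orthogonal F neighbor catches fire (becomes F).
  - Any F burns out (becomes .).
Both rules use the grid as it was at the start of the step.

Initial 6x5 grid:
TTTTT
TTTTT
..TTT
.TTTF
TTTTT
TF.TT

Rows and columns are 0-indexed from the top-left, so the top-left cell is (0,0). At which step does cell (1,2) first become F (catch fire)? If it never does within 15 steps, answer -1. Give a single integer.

Step 1: cell (1,2)='T' (+5 fires, +2 burnt)
Step 2: cell (1,2)='T' (+8 fires, +5 burnt)
Step 3: cell (1,2)='T' (+4 fires, +8 burnt)
Step 4: cell (1,2)='F' (+2 fires, +4 burnt)
  -> target ignites at step 4
Step 5: cell (1,2)='.' (+2 fires, +2 burnt)
Step 6: cell (1,2)='.' (+2 fires, +2 burnt)
Step 7: cell (1,2)='.' (+1 fires, +2 burnt)
Step 8: cell (1,2)='.' (+0 fires, +1 burnt)
  fire out at step 8

4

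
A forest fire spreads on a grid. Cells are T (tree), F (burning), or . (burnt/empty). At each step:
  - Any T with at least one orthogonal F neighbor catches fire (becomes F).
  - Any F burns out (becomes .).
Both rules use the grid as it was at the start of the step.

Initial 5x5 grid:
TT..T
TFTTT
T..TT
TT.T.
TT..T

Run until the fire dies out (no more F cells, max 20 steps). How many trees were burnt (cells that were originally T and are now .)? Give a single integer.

Answer: 15

Derivation:
Step 1: +3 fires, +1 burnt (F count now 3)
Step 2: +3 fires, +3 burnt (F count now 3)
Step 3: +3 fires, +3 burnt (F count now 3)
Step 4: +5 fires, +3 burnt (F count now 5)
Step 5: +1 fires, +5 burnt (F count now 1)
Step 6: +0 fires, +1 burnt (F count now 0)
Fire out after step 6
Initially T: 16, now '.': 24
Total burnt (originally-T cells now '.'): 15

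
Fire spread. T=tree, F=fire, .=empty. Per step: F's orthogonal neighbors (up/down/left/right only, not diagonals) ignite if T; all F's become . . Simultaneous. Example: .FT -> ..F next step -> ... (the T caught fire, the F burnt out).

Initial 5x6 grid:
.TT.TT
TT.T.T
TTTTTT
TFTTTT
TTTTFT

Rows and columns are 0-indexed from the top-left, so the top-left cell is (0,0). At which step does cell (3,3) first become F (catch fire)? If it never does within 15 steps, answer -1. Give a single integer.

Step 1: cell (3,3)='T' (+7 fires, +2 burnt)
Step 2: cell (3,3)='F' (+8 fires, +7 burnt)
  -> target ignites at step 2
Step 3: cell (3,3)='.' (+4 fires, +8 burnt)
Step 4: cell (3,3)='.' (+3 fires, +4 burnt)
Step 5: cell (3,3)='.' (+1 fires, +3 burnt)
Step 6: cell (3,3)='.' (+1 fires, +1 burnt)
Step 7: cell (3,3)='.' (+0 fires, +1 burnt)
  fire out at step 7

2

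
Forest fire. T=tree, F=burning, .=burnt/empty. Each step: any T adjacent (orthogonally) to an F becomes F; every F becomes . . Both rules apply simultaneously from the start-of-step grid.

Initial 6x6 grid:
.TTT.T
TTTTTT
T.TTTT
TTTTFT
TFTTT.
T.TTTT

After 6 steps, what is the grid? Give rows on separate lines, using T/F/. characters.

Step 1: 7 trees catch fire, 2 burn out
  .TTT.T
  TTTTTT
  T.TTFT
  TFTF.F
  F.FTF.
  T.TTTT
Step 2: 9 trees catch fire, 7 burn out
  .TTT.T
  TTTTFT
  T.TF.F
  F.F...
  ...F..
  F.FTFT
Step 3: 6 trees catch fire, 9 burn out
  .TTT.T
  TTTF.F
  F.F...
  ......
  ......
  ...F.F
Step 4: 4 trees catch fire, 6 burn out
  .TTF.F
  FTF...
  ......
  ......
  ......
  ......
Step 5: 2 trees catch fire, 4 burn out
  .TF...
  .F....
  ......
  ......
  ......
  ......
Step 6: 1 trees catch fire, 2 burn out
  .F....
  ......
  ......
  ......
  ......
  ......

.F....
......
......
......
......
......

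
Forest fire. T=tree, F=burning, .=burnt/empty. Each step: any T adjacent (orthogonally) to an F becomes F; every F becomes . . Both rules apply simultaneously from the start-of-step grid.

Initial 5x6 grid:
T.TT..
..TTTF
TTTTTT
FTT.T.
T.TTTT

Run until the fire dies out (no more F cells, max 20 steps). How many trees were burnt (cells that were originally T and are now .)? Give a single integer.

Answer: 19

Derivation:
Step 1: +5 fires, +2 burnt (F count now 5)
Step 2: +4 fires, +5 burnt (F count now 4)
Step 3: +6 fires, +4 burnt (F count now 6)
Step 4: +3 fires, +6 burnt (F count now 3)
Step 5: +1 fires, +3 burnt (F count now 1)
Step 6: +0 fires, +1 burnt (F count now 0)
Fire out after step 6
Initially T: 20, now '.': 29
Total burnt (originally-T cells now '.'): 19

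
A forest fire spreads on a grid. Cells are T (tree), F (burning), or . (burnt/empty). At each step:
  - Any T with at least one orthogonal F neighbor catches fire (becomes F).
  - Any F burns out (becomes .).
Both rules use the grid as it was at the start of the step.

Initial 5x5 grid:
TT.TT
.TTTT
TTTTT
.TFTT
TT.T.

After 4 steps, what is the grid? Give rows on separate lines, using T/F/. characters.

Step 1: 3 trees catch fire, 1 burn out
  TT.TT
  .TTTT
  TTFTT
  .F.FT
  TT.T.
Step 2: 6 trees catch fire, 3 burn out
  TT.TT
  .TFTT
  TF.FT
  ....F
  TF.F.
Step 3: 5 trees catch fire, 6 burn out
  TT.TT
  .F.FT
  F...F
  .....
  F....
Step 4: 3 trees catch fire, 5 burn out
  TF.FT
  ....F
  .....
  .....
  .....

TF.FT
....F
.....
.....
.....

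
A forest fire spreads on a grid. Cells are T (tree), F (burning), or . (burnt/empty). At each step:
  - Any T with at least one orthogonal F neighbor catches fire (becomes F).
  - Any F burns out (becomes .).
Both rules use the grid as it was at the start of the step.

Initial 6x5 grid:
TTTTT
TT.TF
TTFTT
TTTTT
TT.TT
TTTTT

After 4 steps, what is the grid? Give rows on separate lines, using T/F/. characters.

Step 1: 6 trees catch fire, 2 burn out
  TTTTF
  TT.F.
  TF.FF
  TTFTT
  TT.TT
  TTTTT
Step 2: 6 trees catch fire, 6 burn out
  TTTF.
  TF...
  F....
  TF.FF
  TT.TT
  TTTTT
Step 3: 7 trees catch fire, 6 burn out
  TFF..
  F....
  .....
  F....
  TF.FF
  TTTTT
Step 4: 5 trees catch fire, 7 burn out
  F....
  .....
  .....
  .....
  F....
  TFTFF

F....
.....
.....
.....
F....
TFTFF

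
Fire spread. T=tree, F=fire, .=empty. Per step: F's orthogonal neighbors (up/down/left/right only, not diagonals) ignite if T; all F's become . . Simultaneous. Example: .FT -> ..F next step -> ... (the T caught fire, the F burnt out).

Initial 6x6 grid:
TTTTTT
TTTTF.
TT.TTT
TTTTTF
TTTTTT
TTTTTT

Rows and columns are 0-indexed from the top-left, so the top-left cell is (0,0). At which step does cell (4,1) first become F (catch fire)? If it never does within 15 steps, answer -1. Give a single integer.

Step 1: cell (4,1)='T' (+6 fires, +2 burnt)
Step 2: cell (4,1)='T' (+7 fires, +6 burnt)
Step 3: cell (4,1)='T' (+5 fires, +7 burnt)
Step 4: cell (4,1)='T' (+6 fires, +5 burnt)
Step 5: cell (4,1)='F' (+5 fires, +6 burnt)
  -> target ignites at step 5
Step 6: cell (4,1)='.' (+2 fires, +5 burnt)
Step 7: cell (4,1)='.' (+1 fires, +2 burnt)
Step 8: cell (4,1)='.' (+0 fires, +1 burnt)
  fire out at step 8

5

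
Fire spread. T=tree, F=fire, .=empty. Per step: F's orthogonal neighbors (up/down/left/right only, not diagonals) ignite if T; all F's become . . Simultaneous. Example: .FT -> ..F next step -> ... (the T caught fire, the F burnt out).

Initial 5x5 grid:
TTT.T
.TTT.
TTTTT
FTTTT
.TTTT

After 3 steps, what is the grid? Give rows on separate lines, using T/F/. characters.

Step 1: 2 trees catch fire, 1 burn out
  TTT.T
  .TTT.
  FTTTT
  .FTTT
  .TTTT
Step 2: 3 trees catch fire, 2 burn out
  TTT.T
  .TTT.
  .FTTT
  ..FTT
  .FTTT
Step 3: 4 trees catch fire, 3 burn out
  TTT.T
  .FTT.
  ..FTT
  ...FT
  ..FTT

TTT.T
.FTT.
..FTT
...FT
..FTT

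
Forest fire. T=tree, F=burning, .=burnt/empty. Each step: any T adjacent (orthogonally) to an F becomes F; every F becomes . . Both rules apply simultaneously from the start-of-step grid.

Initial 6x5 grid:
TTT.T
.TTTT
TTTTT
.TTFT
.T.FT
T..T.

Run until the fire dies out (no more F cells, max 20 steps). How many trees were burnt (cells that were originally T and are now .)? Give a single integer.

Step 1: +5 fires, +2 burnt (F count now 5)
Step 2: +4 fires, +5 burnt (F count now 4)
Step 3: +4 fires, +4 burnt (F count now 4)
Step 4: +4 fires, +4 burnt (F count now 4)
Step 5: +1 fires, +4 burnt (F count now 1)
Step 6: +1 fires, +1 burnt (F count now 1)
Step 7: +0 fires, +1 burnt (F count now 0)
Fire out after step 7
Initially T: 20, now '.': 29
Total burnt (originally-T cells now '.'): 19

Answer: 19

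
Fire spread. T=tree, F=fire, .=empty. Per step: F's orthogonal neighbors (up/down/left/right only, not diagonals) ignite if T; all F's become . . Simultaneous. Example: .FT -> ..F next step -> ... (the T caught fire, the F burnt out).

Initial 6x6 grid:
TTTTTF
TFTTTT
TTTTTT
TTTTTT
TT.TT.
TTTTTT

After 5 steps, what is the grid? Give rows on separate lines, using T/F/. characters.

Step 1: 6 trees catch fire, 2 burn out
  TFTTF.
  F.FTTF
  TFTTTT
  TTTTTT
  TT.TT.
  TTTTTT
Step 2: 9 trees catch fire, 6 burn out
  F.FF..
  ...FF.
  F.FTTF
  TFTTTT
  TT.TT.
  TTTTTT
Step 3: 6 trees catch fire, 9 burn out
  ......
  ......
  ...FF.
  F.FTTF
  TF.TT.
  TTTTTT
Step 4: 4 trees catch fire, 6 burn out
  ......
  ......
  ......
  ...FF.
  F..TT.
  TFTTTT
Step 5: 4 trees catch fire, 4 burn out
  ......
  ......
  ......
  ......
  ...FF.
  F.FTTT

......
......
......
......
...FF.
F.FTTT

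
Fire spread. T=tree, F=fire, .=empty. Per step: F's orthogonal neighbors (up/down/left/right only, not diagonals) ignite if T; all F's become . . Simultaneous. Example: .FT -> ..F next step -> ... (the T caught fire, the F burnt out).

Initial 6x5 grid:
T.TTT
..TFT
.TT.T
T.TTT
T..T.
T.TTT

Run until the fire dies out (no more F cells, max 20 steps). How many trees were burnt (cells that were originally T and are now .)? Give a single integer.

Answer: 15

Derivation:
Step 1: +3 fires, +1 burnt (F count now 3)
Step 2: +4 fires, +3 burnt (F count now 4)
Step 3: +3 fires, +4 burnt (F count now 3)
Step 4: +1 fires, +3 burnt (F count now 1)
Step 5: +1 fires, +1 burnt (F count now 1)
Step 6: +1 fires, +1 burnt (F count now 1)
Step 7: +2 fires, +1 burnt (F count now 2)
Step 8: +0 fires, +2 burnt (F count now 0)
Fire out after step 8
Initially T: 19, now '.': 26
Total burnt (originally-T cells now '.'): 15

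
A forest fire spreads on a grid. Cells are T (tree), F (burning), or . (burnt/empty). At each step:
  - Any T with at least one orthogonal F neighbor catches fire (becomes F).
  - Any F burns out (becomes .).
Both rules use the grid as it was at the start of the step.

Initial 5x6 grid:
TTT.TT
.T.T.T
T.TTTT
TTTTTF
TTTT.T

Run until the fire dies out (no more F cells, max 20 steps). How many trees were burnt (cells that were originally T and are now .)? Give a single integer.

Answer: 19

Derivation:
Step 1: +3 fires, +1 burnt (F count now 3)
Step 2: +3 fires, +3 burnt (F count now 3)
Step 3: +4 fires, +3 burnt (F count now 4)
Step 4: +5 fires, +4 burnt (F count now 5)
Step 5: +2 fires, +5 burnt (F count now 2)
Step 6: +2 fires, +2 burnt (F count now 2)
Step 7: +0 fires, +2 burnt (F count now 0)
Fire out after step 7
Initially T: 23, now '.': 26
Total burnt (originally-T cells now '.'): 19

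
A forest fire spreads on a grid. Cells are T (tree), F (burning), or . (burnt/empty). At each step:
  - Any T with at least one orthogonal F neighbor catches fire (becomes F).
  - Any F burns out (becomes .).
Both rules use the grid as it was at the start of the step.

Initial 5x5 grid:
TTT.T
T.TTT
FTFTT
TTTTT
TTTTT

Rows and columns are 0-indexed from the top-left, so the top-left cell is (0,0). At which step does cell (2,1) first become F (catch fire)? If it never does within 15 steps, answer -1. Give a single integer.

Step 1: cell (2,1)='F' (+6 fires, +2 burnt)
  -> target ignites at step 1
Step 2: cell (2,1)='.' (+8 fires, +6 burnt)
Step 3: cell (2,1)='.' (+5 fires, +8 burnt)
Step 4: cell (2,1)='.' (+2 fires, +5 burnt)
Step 5: cell (2,1)='.' (+0 fires, +2 burnt)
  fire out at step 5

1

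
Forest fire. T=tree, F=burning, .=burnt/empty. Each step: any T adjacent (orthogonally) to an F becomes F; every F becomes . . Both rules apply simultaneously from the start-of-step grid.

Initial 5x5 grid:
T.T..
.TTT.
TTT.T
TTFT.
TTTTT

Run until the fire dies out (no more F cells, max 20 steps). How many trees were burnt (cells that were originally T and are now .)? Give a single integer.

Answer: 15

Derivation:
Step 1: +4 fires, +1 burnt (F count now 4)
Step 2: +5 fires, +4 burnt (F count now 5)
Step 3: +6 fires, +5 burnt (F count now 6)
Step 4: +0 fires, +6 burnt (F count now 0)
Fire out after step 4
Initially T: 17, now '.': 23
Total burnt (originally-T cells now '.'): 15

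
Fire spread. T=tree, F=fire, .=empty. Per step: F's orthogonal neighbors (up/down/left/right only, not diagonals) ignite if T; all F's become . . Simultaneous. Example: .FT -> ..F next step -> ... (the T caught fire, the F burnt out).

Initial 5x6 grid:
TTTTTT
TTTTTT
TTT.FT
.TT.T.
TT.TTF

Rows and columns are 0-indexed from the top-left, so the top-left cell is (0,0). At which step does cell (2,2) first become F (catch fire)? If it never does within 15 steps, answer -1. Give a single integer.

Step 1: cell (2,2)='T' (+4 fires, +2 burnt)
Step 2: cell (2,2)='T' (+4 fires, +4 burnt)
Step 3: cell (2,2)='T' (+3 fires, +4 burnt)
Step 4: cell (2,2)='F' (+3 fires, +3 burnt)
  -> target ignites at step 4
Step 5: cell (2,2)='.' (+4 fires, +3 burnt)
Step 6: cell (2,2)='.' (+3 fires, +4 burnt)
Step 7: cell (2,2)='.' (+1 fires, +3 burnt)
Step 8: cell (2,2)='.' (+1 fires, +1 burnt)
Step 9: cell (2,2)='.' (+0 fires, +1 burnt)
  fire out at step 9

4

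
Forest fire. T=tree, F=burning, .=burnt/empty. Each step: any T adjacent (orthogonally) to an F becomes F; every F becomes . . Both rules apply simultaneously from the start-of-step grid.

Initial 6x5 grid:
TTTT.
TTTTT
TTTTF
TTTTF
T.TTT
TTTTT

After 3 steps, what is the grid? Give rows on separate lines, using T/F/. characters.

Step 1: 4 trees catch fire, 2 burn out
  TTTT.
  TTTTF
  TTTF.
  TTTF.
  T.TTF
  TTTTT
Step 2: 5 trees catch fire, 4 burn out
  TTTT.
  TTTF.
  TTF..
  TTF..
  T.TF.
  TTTTF
Step 3: 6 trees catch fire, 5 burn out
  TTTF.
  TTF..
  TF...
  TF...
  T.F..
  TTTF.

TTTF.
TTF..
TF...
TF...
T.F..
TTTF.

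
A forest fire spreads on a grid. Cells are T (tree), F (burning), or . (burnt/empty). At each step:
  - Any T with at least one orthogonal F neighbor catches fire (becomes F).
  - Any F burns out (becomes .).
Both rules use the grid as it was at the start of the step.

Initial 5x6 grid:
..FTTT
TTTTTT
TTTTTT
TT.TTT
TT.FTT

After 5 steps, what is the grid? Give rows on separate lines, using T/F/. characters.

Step 1: 4 trees catch fire, 2 burn out
  ...FTT
  TTFTTT
  TTTTTT
  TT.FTT
  TT..FT
Step 2: 7 trees catch fire, 4 burn out
  ....FT
  TF.FTT
  TTFFTT
  TT..FT
  TT...F
Step 3: 6 trees catch fire, 7 burn out
  .....F
  F...FT
  TF..FT
  TT...F
  TT....
Step 4: 4 trees catch fire, 6 burn out
  ......
  .....F
  F....F
  TF....
  TT....
Step 5: 2 trees catch fire, 4 burn out
  ......
  ......
  ......
  F.....
  TF....

......
......
......
F.....
TF....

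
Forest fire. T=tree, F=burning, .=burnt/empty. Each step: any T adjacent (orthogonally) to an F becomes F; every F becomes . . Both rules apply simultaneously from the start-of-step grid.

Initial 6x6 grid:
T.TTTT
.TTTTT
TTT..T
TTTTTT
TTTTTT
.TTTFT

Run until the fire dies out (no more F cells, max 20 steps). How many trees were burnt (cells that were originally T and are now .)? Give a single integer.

Step 1: +3 fires, +1 burnt (F count now 3)
Step 2: +4 fires, +3 burnt (F count now 4)
Step 3: +4 fires, +4 burnt (F count now 4)
Step 4: +3 fires, +4 burnt (F count now 3)
Step 5: +4 fires, +3 burnt (F count now 4)
Step 6: +5 fires, +4 burnt (F count now 5)
Step 7: +5 fires, +5 burnt (F count now 5)
Step 8: +1 fires, +5 burnt (F count now 1)
Step 9: +0 fires, +1 burnt (F count now 0)
Fire out after step 9
Initially T: 30, now '.': 35
Total burnt (originally-T cells now '.'): 29

Answer: 29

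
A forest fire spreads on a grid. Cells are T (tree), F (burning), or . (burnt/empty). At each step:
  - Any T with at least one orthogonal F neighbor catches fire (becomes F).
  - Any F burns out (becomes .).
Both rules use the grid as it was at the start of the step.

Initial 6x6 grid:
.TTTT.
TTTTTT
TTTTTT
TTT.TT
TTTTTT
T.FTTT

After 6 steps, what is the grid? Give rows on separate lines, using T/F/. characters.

Step 1: 2 trees catch fire, 1 burn out
  .TTTT.
  TTTTTT
  TTTTTT
  TTT.TT
  TTFTTT
  T..FTT
Step 2: 4 trees catch fire, 2 burn out
  .TTTT.
  TTTTTT
  TTTTTT
  TTF.TT
  TF.FTT
  T...FT
Step 3: 5 trees catch fire, 4 burn out
  .TTTT.
  TTTTTT
  TTFTTT
  TF..TT
  F...FT
  T....F
Step 4: 7 trees catch fire, 5 burn out
  .TTTT.
  TTFTTT
  TF.FTT
  F...FT
  .....F
  F.....
Step 5: 6 trees catch fire, 7 burn out
  .TFTT.
  TF.FTT
  F...FT
  .....F
  ......
  ......
Step 6: 5 trees catch fire, 6 burn out
  .F.FT.
  F...FT
  .....F
  ......
  ......
  ......

.F.FT.
F...FT
.....F
......
......
......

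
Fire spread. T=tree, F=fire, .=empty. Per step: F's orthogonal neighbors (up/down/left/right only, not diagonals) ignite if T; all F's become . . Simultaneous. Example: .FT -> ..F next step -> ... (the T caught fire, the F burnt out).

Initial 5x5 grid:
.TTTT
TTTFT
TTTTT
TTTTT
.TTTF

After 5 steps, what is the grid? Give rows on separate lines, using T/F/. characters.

Step 1: 6 trees catch fire, 2 burn out
  .TTFT
  TTF.F
  TTTFT
  TTTTF
  .TTF.
Step 2: 7 trees catch fire, 6 burn out
  .TF.F
  TF...
  TTF.F
  TTTF.
  .TF..
Step 3: 5 trees catch fire, 7 burn out
  .F...
  F....
  TF...
  TTF..
  .F...
Step 4: 2 trees catch fire, 5 burn out
  .....
  .....
  F....
  TF...
  .....
Step 5: 1 trees catch fire, 2 burn out
  .....
  .....
  .....
  F....
  .....

.....
.....
.....
F....
.....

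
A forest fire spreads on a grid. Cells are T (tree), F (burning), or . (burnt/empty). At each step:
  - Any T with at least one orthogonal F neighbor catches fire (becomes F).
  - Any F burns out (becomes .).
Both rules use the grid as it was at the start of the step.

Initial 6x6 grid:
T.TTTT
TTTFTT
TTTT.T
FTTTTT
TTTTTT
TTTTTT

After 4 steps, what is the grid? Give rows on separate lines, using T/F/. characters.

Step 1: 7 trees catch fire, 2 burn out
  T.TFTT
  TTF.FT
  FTTF.T
  .FTTTT
  FTTTTT
  TTTTTT
Step 2: 11 trees catch fire, 7 burn out
  T.F.FT
  FF...F
  .FF..T
  ..FFTT
  .FTTTT
  FTTTTT
Step 3: 7 trees catch fire, 11 burn out
  F....F
  ......
  .....F
  ....FT
  ..FFTT
  .FTTTT
Step 4: 4 trees catch fire, 7 burn out
  ......
  ......
  ......
  .....F
  ....FT
  ..FFTT

......
......
......
.....F
....FT
..FFTT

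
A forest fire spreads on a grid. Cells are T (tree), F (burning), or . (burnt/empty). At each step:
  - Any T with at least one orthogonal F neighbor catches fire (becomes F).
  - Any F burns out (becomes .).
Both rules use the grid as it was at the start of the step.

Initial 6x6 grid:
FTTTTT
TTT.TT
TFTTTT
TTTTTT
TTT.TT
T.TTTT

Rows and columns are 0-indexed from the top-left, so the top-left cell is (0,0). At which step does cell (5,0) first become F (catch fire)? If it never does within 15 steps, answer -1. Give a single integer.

Step 1: cell (5,0)='T' (+6 fires, +2 burnt)
Step 2: cell (5,0)='T' (+6 fires, +6 burnt)
Step 3: cell (5,0)='T' (+5 fires, +6 burnt)
Step 4: cell (5,0)='F' (+6 fires, +5 burnt)
  -> target ignites at step 4
Step 5: cell (5,0)='.' (+5 fires, +6 burnt)
Step 6: cell (5,0)='.' (+2 fires, +5 burnt)
Step 7: cell (5,0)='.' (+1 fires, +2 burnt)
Step 8: cell (5,0)='.' (+0 fires, +1 burnt)
  fire out at step 8

4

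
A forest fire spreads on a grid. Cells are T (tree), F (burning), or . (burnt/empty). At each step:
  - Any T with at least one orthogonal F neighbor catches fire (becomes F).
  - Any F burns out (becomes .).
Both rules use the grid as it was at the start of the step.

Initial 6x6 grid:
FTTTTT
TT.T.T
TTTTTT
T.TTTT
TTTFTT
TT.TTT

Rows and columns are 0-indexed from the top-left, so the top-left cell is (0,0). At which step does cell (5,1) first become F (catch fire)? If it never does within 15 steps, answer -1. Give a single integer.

Step 1: cell (5,1)='T' (+6 fires, +2 burnt)
Step 2: cell (5,1)='T' (+9 fires, +6 burnt)
Step 3: cell (5,1)='F' (+10 fires, +9 burnt)
  -> target ignites at step 3
Step 4: cell (5,1)='.' (+3 fires, +10 burnt)
Step 5: cell (5,1)='.' (+2 fires, +3 burnt)
Step 6: cell (5,1)='.' (+0 fires, +2 burnt)
  fire out at step 6

3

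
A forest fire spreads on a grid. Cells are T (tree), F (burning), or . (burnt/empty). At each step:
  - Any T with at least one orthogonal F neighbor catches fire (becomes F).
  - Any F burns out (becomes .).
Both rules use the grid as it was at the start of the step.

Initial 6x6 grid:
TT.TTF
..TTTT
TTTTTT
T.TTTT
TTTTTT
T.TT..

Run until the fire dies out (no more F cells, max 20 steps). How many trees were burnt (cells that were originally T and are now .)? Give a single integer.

Answer: 26

Derivation:
Step 1: +2 fires, +1 burnt (F count now 2)
Step 2: +3 fires, +2 burnt (F count now 3)
Step 3: +3 fires, +3 burnt (F count now 3)
Step 4: +4 fires, +3 burnt (F count now 4)
Step 5: +3 fires, +4 burnt (F count now 3)
Step 6: +3 fires, +3 burnt (F count now 3)
Step 7: +3 fires, +3 burnt (F count now 3)
Step 8: +3 fires, +3 burnt (F count now 3)
Step 9: +1 fires, +3 burnt (F count now 1)
Step 10: +1 fires, +1 burnt (F count now 1)
Step 11: +0 fires, +1 burnt (F count now 0)
Fire out after step 11
Initially T: 28, now '.': 34
Total burnt (originally-T cells now '.'): 26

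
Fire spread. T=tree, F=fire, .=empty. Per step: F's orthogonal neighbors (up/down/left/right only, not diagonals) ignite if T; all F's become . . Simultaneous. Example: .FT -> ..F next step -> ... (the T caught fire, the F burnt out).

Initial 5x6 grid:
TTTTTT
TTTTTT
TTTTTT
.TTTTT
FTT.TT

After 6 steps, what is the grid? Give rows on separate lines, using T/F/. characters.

Step 1: 1 trees catch fire, 1 burn out
  TTTTTT
  TTTTTT
  TTTTTT
  .TTTTT
  .FT.TT
Step 2: 2 trees catch fire, 1 burn out
  TTTTTT
  TTTTTT
  TTTTTT
  .FTTTT
  ..F.TT
Step 3: 2 trees catch fire, 2 burn out
  TTTTTT
  TTTTTT
  TFTTTT
  ..FTTT
  ....TT
Step 4: 4 trees catch fire, 2 burn out
  TTTTTT
  TFTTTT
  F.FTTT
  ...FTT
  ....TT
Step 5: 5 trees catch fire, 4 burn out
  TFTTTT
  F.FTTT
  ...FTT
  ....FT
  ....TT
Step 6: 6 trees catch fire, 5 burn out
  F.FTTT
  ...FTT
  ....FT
  .....F
  ....FT

F.FTTT
...FTT
....FT
.....F
....FT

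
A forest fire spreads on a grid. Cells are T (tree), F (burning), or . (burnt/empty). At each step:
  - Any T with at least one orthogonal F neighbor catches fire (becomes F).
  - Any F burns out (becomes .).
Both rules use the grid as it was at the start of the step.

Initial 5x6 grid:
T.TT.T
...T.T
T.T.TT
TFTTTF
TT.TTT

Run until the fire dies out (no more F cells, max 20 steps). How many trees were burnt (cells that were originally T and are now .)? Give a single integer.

Step 1: +6 fires, +2 burnt (F count now 6)
Step 2: +7 fires, +6 burnt (F count now 7)
Step 3: +2 fires, +7 burnt (F count now 2)
Step 4: +0 fires, +2 burnt (F count now 0)
Fire out after step 4
Initially T: 19, now '.': 26
Total burnt (originally-T cells now '.'): 15

Answer: 15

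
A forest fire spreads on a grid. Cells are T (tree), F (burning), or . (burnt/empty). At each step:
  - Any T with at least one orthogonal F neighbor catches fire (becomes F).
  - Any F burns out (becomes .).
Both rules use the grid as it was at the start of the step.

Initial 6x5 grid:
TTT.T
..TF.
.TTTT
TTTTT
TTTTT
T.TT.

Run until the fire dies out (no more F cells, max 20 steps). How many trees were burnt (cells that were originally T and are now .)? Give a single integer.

Step 1: +2 fires, +1 burnt (F count now 2)
Step 2: +4 fires, +2 burnt (F count now 4)
Step 3: +5 fires, +4 burnt (F count now 5)
Step 4: +5 fires, +5 burnt (F count now 5)
Step 5: +3 fires, +5 burnt (F count now 3)
Step 6: +1 fires, +3 burnt (F count now 1)
Step 7: +1 fires, +1 burnt (F count now 1)
Step 8: +0 fires, +1 burnt (F count now 0)
Fire out after step 8
Initially T: 22, now '.': 29
Total burnt (originally-T cells now '.'): 21

Answer: 21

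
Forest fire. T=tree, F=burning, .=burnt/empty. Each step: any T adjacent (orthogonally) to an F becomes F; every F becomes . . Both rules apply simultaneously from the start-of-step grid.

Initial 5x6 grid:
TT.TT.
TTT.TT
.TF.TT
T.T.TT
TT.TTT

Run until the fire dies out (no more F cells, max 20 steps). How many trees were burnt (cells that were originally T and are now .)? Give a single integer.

Step 1: +3 fires, +1 burnt (F count now 3)
Step 2: +1 fires, +3 burnt (F count now 1)
Step 3: +2 fires, +1 burnt (F count now 2)
Step 4: +1 fires, +2 burnt (F count now 1)
Step 5: +0 fires, +1 burnt (F count now 0)
Fire out after step 5
Initially T: 21, now '.': 16
Total burnt (originally-T cells now '.'): 7

Answer: 7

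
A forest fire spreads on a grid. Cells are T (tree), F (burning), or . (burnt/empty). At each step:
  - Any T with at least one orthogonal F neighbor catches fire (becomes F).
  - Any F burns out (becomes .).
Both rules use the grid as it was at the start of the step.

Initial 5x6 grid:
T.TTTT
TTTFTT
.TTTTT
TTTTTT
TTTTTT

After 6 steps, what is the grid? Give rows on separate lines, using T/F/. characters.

Step 1: 4 trees catch fire, 1 burn out
  T.TFTT
  TTF.FT
  .TTFTT
  TTTTTT
  TTTTTT
Step 2: 7 trees catch fire, 4 burn out
  T.F.FT
  TF...F
  .TF.FT
  TTTFTT
  TTTTTT
Step 3: 7 trees catch fire, 7 burn out
  T....F
  F.....
  .F...F
  TTF.FT
  TTTFTT
Step 4: 5 trees catch fire, 7 burn out
  F.....
  ......
  ......
  TF...F
  TTF.FT
Step 5: 3 trees catch fire, 5 burn out
  ......
  ......
  ......
  F.....
  TF...F
Step 6: 1 trees catch fire, 3 burn out
  ......
  ......
  ......
  ......
  F.....

......
......
......
......
F.....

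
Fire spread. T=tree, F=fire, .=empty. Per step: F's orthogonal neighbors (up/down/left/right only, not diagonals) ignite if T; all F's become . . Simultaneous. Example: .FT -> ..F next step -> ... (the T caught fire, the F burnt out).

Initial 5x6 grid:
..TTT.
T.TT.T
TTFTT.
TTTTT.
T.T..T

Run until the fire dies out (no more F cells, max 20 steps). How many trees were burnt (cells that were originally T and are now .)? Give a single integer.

Step 1: +4 fires, +1 burnt (F count now 4)
Step 2: +7 fires, +4 burnt (F count now 7)
Step 3: +4 fires, +7 burnt (F count now 4)
Step 4: +2 fires, +4 burnt (F count now 2)
Step 5: +0 fires, +2 burnt (F count now 0)
Fire out after step 5
Initially T: 19, now '.': 28
Total burnt (originally-T cells now '.'): 17

Answer: 17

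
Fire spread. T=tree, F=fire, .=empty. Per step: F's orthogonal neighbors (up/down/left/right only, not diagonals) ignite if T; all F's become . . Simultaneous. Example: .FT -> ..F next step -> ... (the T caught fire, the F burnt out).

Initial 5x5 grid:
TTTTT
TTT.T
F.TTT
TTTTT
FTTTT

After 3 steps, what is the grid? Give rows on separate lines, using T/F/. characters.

Step 1: 3 trees catch fire, 2 burn out
  TTTTT
  FTT.T
  ..TTT
  FTTTT
  .FTTT
Step 2: 4 trees catch fire, 3 burn out
  FTTTT
  .FT.T
  ..TTT
  .FTTT
  ..FTT
Step 3: 4 trees catch fire, 4 burn out
  .FTTT
  ..F.T
  ..TTT
  ..FTT
  ...FT

.FTTT
..F.T
..TTT
..FTT
...FT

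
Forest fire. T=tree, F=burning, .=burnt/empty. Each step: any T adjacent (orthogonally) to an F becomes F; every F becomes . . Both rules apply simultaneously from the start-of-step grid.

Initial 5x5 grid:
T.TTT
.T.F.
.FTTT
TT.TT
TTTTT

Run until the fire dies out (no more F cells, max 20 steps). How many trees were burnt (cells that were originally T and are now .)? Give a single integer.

Answer: 16

Derivation:
Step 1: +5 fires, +2 burnt (F count now 5)
Step 2: +6 fires, +5 burnt (F count now 6)
Step 3: +4 fires, +6 burnt (F count now 4)
Step 4: +1 fires, +4 burnt (F count now 1)
Step 5: +0 fires, +1 burnt (F count now 0)
Fire out after step 5
Initially T: 17, now '.': 24
Total burnt (originally-T cells now '.'): 16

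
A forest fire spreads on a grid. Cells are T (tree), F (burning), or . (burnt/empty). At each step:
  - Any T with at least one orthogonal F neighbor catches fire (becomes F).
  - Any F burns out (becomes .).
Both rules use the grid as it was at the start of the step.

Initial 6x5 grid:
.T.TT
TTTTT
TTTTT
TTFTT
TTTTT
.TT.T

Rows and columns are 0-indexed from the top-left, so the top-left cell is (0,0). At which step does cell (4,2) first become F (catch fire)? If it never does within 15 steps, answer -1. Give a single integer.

Step 1: cell (4,2)='F' (+4 fires, +1 burnt)
  -> target ignites at step 1
Step 2: cell (4,2)='.' (+8 fires, +4 burnt)
Step 3: cell (4,2)='.' (+7 fires, +8 burnt)
Step 4: cell (4,2)='.' (+5 fires, +7 burnt)
Step 5: cell (4,2)='.' (+1 fires, +5 burnt)
Step 6: cell (4,2)='.' (+0 fires, +1 burnt)
  fire out at step 6

1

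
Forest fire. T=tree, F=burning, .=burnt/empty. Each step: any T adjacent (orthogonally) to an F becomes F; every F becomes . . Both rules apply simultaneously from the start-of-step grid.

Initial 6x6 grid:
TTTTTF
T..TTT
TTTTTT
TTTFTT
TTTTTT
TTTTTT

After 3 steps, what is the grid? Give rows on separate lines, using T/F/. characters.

Step 1: 6 trees catch fire, 2 burn out
  TTTTF.
  T..TTF
  TTTFTT
  TTF.FT
  TTTFTT
  TTTTTT
Step 2: 11 trees catch fire, 6 burn out
  TTTF..
  T..FF.
  TTF.FF
  TF...F
  TTF.FT
  TTTFTT
Step 3: 7 trees catch fire, 11 burn out
  TTF...
  T.....
  TF....
  F.....
  TF...F
  TTF.FT

TTF...
T.....
TF....
F.....
TF...F
TTF.FT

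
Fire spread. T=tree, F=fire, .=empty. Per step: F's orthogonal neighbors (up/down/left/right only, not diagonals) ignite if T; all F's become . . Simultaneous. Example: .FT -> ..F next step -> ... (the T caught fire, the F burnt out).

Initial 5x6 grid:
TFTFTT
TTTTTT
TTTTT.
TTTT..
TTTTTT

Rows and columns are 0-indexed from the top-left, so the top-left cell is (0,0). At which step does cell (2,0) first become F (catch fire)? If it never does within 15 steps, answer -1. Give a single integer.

Step 1: cell (2,0)='T' (+5 fires, +2 burnt)
Step 2: cell (2,0)='T' (+6 fires, +5 burnt)
Step 3: cell (2,0)='F' (+6 fires, +6 burnt)
  -> target ignites at step 3
Step 4: cell (2,0)='.' (+4 fires, +6 burnt)
Step 5: cell (2,0)='.' (+3 fires, +4 burnt)
Step 6: cell (2,0)='.' (+1 fires, +3 burnt)
Step 7: cell (2,0)='.' (+0 fires, +1 burnt)
  fire out at step 7

3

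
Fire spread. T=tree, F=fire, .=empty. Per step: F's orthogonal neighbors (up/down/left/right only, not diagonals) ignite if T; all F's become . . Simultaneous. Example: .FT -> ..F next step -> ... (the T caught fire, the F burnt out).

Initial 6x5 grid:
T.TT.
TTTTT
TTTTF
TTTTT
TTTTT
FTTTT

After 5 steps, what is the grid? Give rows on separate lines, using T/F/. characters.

Step 1: 5 trees catch fire, 2 burn out
  T.TT.
  TTTTF
  TTTF.
  TTTTF
  FTTTT
  .FTTT
Step 2: 7 trees catch fire, 5 burn out
  T.TT.
  TTTF.
  TTF..
  FTTF.
  .FTTF
  ..FTT
Step 3: 10 trees catch fire, 7 burn out
  T.TF.
  TTF..
  FF...
  .FF..
  ..FF.
  ...FF
Step 4: 3 trees catch fire, 10 burn out
  T.F..
  FF...
  .....
  .....
  .....
  .....
Step 5: 1 trees catch fire, 3 burn out
  F....
  .....
  .....
  .....
  .....
  .....

F....
.....
.....
.....
.....
.....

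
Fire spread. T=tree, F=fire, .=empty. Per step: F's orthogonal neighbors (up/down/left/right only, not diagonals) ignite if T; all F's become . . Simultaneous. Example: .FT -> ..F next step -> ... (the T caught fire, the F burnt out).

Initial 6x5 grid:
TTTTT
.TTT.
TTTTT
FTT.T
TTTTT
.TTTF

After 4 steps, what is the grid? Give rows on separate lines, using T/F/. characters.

Step 1: 5 trees catch fire, 2 burn out
  TTTTT
  .TTT.
  FTTTT
  .FT.T
  FTTTF
  .TTF.
Step 2: 6 trees catch fire, 5 burn out
  TTTTT
  .TTT.
  .FTTT
  ..F.F
  .FTF.
  .TF..
Step 3: 5 trees catch fire, 6 burn out
  TTTTT
  .FTT.
  ..FTF
  .....
  ..F..
  .F...
Step 4: 3 trees catch fire, 5 burn out
  TFTTT
  ..FT.
  ...F.
  .....
  .....
  .....

TFTTT
..FT.
...F.
.....
.....
.....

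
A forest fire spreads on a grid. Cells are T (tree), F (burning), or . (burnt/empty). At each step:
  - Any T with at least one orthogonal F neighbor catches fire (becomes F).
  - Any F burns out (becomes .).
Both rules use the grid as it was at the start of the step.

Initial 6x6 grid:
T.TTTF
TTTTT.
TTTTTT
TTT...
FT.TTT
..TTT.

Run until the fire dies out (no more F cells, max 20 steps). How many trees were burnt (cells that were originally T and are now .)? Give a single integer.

Answer: 19

Derivation:
Step 1: +3 fires, +2 burnt (F count now 3)
Step 2: +4 fires, +3 burnt (F count now 4)
Step 3: +6 fires, +4 burnt (F count now 6)
Step 4: +6 fires, +6 burnt (F count now 6)
Step 5: +0 fires, +6 burnt (F count now 0)
Fire out after step 5
Initially T: 25, now '.': 30
Total burnt (originally-T cells now '.'): 19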